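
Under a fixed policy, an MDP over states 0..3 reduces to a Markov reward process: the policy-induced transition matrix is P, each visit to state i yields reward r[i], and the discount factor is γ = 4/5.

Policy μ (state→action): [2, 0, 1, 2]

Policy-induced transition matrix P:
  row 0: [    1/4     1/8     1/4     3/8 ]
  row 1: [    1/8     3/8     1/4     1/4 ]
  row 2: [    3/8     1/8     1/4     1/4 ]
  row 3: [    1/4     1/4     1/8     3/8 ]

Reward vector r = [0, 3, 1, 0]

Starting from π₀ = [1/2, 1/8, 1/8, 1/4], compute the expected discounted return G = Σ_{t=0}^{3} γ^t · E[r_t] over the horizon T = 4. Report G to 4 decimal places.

t=0: π = [0.5000, 0.1250, 0.1250, 0.2500], E[r] = 0.5000, γ^t·E[r] = 0.500000, running G = 0.500000
t=1: π = [0.2500, 0.1875, 0.2188, 0.3438], E[r] = 0.7813, γ^t·E[r] = 0.625000, running G = 1.125000
t=2: π = [0.2539, 0.2148, 0.2070, 0.3242], E[r] = 0.8516, γ^t·E[r] = 0.545000, running G = 1.670000
t=3: π = [0.2490, 0.2192, 0.2095, 0.3223], E[r] = 0.8672, γ^t·E[r] = 0.444000, running G = 2.114000

G = 2.1140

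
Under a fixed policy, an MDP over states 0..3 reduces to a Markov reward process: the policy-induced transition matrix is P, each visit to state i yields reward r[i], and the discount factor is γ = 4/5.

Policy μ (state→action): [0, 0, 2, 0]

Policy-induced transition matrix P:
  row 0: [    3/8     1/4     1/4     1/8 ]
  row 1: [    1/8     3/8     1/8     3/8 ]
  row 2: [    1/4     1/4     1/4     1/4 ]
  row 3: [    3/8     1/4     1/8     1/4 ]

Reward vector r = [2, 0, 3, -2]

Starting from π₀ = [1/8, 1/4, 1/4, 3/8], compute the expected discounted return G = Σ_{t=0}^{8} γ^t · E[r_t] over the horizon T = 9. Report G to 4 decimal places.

t=0: π = [0.1250, 0.2500, 0.2500, 0.3750], E[r] = 0.2500, γ^t·E[r] = 0.250000, running G = 0.250000
t=1: π = [0.2813, 0.2813, 0.1719, 0.2656], E[r] = 0.5469, γ^t·E[r] = 0.437500, running G = 0.687500
t=2: π = [0.2832, 0.2852, 0.1816, 0.2500], E[r] = 0.6113, γ^t·E[r] = 0.391250, running G = 1.078750
t=3: π = [0.2810, 0.2856, 0.1831, 0.2502], E[r] = 0.6108, γ^t·E[r] = 0.312750, running G = 1.391500
t=4: π = [0.2807, 0.2857, 0.1830, 0.2506], E[r] = 0.6093, γ^t·E[r] = 0.249563, running G = 1.641063
t=5: π = [0.2807, 0.2857, 0.1830, 0.2506], E[r] = 0.6090, γ^t·E[r] = 0.199569, running G = 1.840631
t=6: π = [0.2807, 0.2857, 0.1830, 0.2506], E[r] = 0.6090, γ^t·E[r] = 0.159651, running G = 2.000283
t=7: π = [0.2807, 0.2857, 0.1830, 0.2506], E[r] = 0.6090, γ^t·E[r] = 0.127721, running G = 2.128004
t=8: π = [0.2807, 0.2857, 0.1830, 0.2506], E[r] = 0.6090, γ^t·E[r] = 0.102177, running G = 2.230181

G = 2.2302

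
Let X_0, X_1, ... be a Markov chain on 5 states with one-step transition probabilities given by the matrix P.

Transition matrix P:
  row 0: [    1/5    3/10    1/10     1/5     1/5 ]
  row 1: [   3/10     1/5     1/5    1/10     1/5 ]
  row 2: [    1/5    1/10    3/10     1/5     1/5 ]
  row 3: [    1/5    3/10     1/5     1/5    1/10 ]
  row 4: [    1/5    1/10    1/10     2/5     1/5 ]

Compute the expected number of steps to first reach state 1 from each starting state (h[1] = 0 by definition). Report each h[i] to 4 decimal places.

h = [4.2767, 0.0000, 5.3459, 4.2977, 5.1363]

First-step conditioning: h[1] = 0; for i ≠ 1, h[i] = 1 + Σ_k P[i][k]·h[k].
  h[0] = 1 + 1/5·h[0] + 1/10·h[2] + 1/5·h[3] + 1/5·h[4]
  h[2] = 1 + 1/5·h[0] + 3/10·h[2] + 1/5·h[3] + 1/5·h[4]
  h[3] = 1 + 1/5·h[0] + 1/5·h[2] + 1/5·h[3] + 1/10·h[4]
  h[4] = 1 + 1/5·h[0] + 1/10·h[2] + 2/5·h[3] + 1/5·h[4]
Solving the 4×4 linear system over states ≠ 1 gives exactly h = [680/159, 0, 850/159, 2050/477, 2450/477] (h[1] = 0 is the target).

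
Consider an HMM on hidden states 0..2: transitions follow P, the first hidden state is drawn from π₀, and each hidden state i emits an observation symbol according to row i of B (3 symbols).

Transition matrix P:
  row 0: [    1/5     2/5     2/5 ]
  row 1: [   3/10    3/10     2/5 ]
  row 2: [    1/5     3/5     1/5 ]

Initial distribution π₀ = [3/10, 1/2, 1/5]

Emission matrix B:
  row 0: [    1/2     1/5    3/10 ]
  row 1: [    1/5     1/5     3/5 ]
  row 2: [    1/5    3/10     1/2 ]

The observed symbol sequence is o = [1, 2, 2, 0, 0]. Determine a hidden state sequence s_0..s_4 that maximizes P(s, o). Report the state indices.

path = [1, 2, 1, 0, 0]

t=0: δ = [6.000e-02, 1.000e-01, 6.000e-02]  (obs o_0=1)
t=1: δ = [9.000e-03, 2.160e-02, 2.000e-02]  ψ = [1, 2, 1]  (obs o_1=2)
t=2: δ = [1.944e-03, 7.200e-03, 4.320e-03]  ψ = [1, 2, 1]  (obs o_2=2)
t=3: δ = [1.080e-03, 5.184e-04, 5.760e-04]  ψ = [1, 2, 1]  (obs o_3=0)
t=4: δ = [1.080e-04, 8.640e-05, 8.640e-05]  ψ = [0, 0, 0]  (obs o_4=0)
backtrack: best end state = 0; path = [1, 2, 1, 0, 0]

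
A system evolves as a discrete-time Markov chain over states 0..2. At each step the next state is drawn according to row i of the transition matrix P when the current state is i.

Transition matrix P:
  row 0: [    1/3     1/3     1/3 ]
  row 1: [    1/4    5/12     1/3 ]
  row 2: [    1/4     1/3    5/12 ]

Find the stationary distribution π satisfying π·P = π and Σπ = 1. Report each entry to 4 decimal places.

π = [0.2727, 0.3636, 0.3636]

Balance equations π_j = Σ_i π_i·P[i][j]:
  π_0 = 1/3·π_0 + 1/4·π_1 + 1/4·π_2
  π_1 = 1/3·π_0 + 5/12·π_1 + 1/3·π_2
  normalize: π_0 + π_1 + π_2 = 1
Solving the linear system gives exactly π = [3/11, 4/11, 4/11].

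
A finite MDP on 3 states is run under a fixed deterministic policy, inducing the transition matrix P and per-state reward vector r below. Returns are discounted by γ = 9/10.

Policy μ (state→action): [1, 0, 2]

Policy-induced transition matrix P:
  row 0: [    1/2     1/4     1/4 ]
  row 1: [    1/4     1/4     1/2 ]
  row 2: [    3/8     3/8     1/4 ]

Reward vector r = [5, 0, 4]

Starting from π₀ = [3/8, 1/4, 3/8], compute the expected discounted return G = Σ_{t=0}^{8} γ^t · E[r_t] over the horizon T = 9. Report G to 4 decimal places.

G = 19.8928

t=0: π = [0.3750, 0.2500, 0.3750], E[r] = 3.3750, γ^t·E[r] = 3.375000, running G = 3.375000
t=1: π = [0.3906, 0.2969, 0.3125], E[r] = 3.2031, γ^t·E[r] = 2.882813, running G = 6.257813
t=2: π = [0.3867, 0.2891, 0.3242], E[r] = 3.2305, γ^t·E[r] = 2.616680, running G = 8.874492
t=3: π = [0.3872, 0.2905, 0.3223], E[r] = 3.2251, γ^t·E[r] = 2.351096, running G = 11.225588
t=4: π = [0.3871, 0.2903, 0.3226], E[r] = 3.2260, γ^t·E[r] = 2.116547, running G = 13.342136
t=5: π = [0.3871, 0.2903, 0.3226], E[r] = 3.2258, γ^t·E[r] = 1.904793, running G = 15.246929
t=6: π = [0.3871, 0.2903, 0.3226], E[r] = 3.2258, γ^t·E[r] = 1.714328, running G = 16.961257
t=7: π = [0.3871, 0.2903, 0.3226], E[r] = 3.2258, γ^t·E[r] = 1.542893, running G = 18.504150
t=8: π = [0.3871, 0.2903, 0.3226], E[r] = 3.2258, γ^t·E[r] = 1.388604, running G = 19.892754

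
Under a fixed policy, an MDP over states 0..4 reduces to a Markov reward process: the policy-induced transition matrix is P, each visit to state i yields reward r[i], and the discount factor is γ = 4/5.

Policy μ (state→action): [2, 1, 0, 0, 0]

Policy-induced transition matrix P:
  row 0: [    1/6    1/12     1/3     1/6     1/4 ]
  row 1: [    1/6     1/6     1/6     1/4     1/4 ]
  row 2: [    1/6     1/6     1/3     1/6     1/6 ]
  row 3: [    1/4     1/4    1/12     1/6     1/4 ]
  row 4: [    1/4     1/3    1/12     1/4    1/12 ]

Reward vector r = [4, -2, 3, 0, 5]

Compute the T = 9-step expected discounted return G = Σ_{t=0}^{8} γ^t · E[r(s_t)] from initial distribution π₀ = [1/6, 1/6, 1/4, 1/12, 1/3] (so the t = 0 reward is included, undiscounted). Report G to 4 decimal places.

t=0: π = [0.1667, 0.1667, 0.2500, 0.0833, 0.3333], E[r] = 2.7500, γ^t·E[r] = 2.750000, running G = 2.750000
t=1: π = [0.2014, 0.2153, 0.2014, 0.2083, 0.1736], E[r] = 1.8472, γ^t·E[r] = 1.477778, running G = 4.227778
t=2: π = [0.1985, 0.1962, 0.2020, 0.1991, 0.2043], E[r] = 2.0289, γ^t·E[r] = 1.298519, running G = 5.526296
t=3: π = [0.2003, 0.2008, 0.1998, 0.2000, 0.1991], E[r] = 1.9946, γ^t·E[r] = 1.021235, running G = 6.547531
t=4: π = [0.1999, 0.1998, 0.2001, 0.2000, 0.2002], E[r] = 2.0011, γ^t·E[r] = 0.819658, running G = 7.367188
t=5: π = [0.2000, 0.2000, 0.2000, 0.2000, 0.2000], E[r] = 1.9998, γ^t·E[r] = 0.655289, running G = 8.022478
t=6: π = [0.2000, 0.2000, 0.2000, 0.2000, 0.2000], E[r] = 2.0000, γ^t·E[r] = 0.524300, running G = 8.546777
t=7: π = [0.2000, 0.2000, 0.2000, 0.2000, 0.2000], E[r] = 2.0000, γ^t·E[r] = 0.419429, running G = 8.966206
t=8: π = [0.2000, 0.2000, 0.2000, 0.2000, 0.2000], E[r] = 2.0000, γ^t·E[r] = 0.335545, running G = 9.301751

G = 9.3018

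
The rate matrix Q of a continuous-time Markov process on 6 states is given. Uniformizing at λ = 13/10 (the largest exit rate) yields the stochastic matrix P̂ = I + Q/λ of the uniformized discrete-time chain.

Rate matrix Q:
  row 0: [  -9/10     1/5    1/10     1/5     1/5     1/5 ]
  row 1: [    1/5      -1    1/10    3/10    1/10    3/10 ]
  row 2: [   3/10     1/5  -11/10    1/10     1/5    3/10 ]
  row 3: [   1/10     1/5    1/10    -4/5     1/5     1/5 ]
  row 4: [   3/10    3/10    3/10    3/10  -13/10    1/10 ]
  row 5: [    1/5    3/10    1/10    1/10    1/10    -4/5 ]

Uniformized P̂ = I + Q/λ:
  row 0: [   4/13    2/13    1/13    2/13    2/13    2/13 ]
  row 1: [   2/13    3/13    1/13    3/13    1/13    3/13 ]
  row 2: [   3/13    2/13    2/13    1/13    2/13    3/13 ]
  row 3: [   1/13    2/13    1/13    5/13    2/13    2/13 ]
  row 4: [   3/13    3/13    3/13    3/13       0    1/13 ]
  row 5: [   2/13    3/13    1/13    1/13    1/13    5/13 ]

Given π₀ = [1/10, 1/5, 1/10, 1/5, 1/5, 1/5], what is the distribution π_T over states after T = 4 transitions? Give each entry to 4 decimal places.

π = [0.1825, 0.1937, 0.1010, 0.1981, 0.1059, 0.2189]

t=0: π = [0.1000, 0.2000, 0.1000, 0.2000, 0.2000, 0.2000]
t=1: π = [0.1769, 0.2000, 0.1154, 0.2077, 0.0923, 0.2077]
t=2: π = [0.1811, 0.1923, 0.1000, 0.1994, 0.1083, 0.2189]
t=3: π = [0.1824, 0.1938, 0.1013, 0.1985, 0.1056, 0.2185]
t=4: π = [0.1825, 0.1937, 0.1010, 0.1981, 0.1059, 0.2189]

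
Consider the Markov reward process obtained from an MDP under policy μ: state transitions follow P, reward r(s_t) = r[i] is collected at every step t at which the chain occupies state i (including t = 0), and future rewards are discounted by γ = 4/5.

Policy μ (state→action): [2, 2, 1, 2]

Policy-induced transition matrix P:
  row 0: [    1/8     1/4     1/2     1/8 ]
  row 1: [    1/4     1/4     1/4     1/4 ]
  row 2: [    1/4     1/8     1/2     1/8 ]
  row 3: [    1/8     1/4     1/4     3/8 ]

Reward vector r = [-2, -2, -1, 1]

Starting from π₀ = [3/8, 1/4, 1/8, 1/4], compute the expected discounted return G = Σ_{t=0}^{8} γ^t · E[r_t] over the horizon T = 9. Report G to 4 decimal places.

t=0: π = [0.3750, 0.2500, 0.1250, 0.2500], E[r] = -1.1250, γ^t·E[r] = -1.125000, running G = -1.125000
t=1: π = [0.1719, 0.2344, 0.3750, 0.2188], E[r] = -0.9688, γ^t·E[r] = -0.775000, running G = -1.900000
t=2: π = [0.2012, 0.2031, 0.3867, 0.2090], E[r] = -0.9863, γ^t·E[r] = -0.631250, running G = -2.531250
t=3: π = [0.1987, 0.2017, 0.3970, 0.2026], E[r] = -0.9951, γ^t·E[r] = -0.509500, running G = -3.040750
t=4: π = [0.1998, 0.2004, 0.3989, 0.2009], E[r] = -0.9985, γ^t·E[r] = -0.408975, running G = -3.449725
t=5: π = [0.1999, 0.2001, 0.3997, 0.2003], E[r] = -0.9995, γ^t·E[r] = -0.327523, running G = -3.777248
t=6: π = [0.2000, 0.2000, 0.3999, 0.2001], E[r] = -0.9999, γ^t·E[r] = -0.262105, running G = -4.039353
t=7: π = [0.2000, 0.2000, 0.4000, 0.2000], E[r] = -1.0000, γ^t·E[r] = -0.209706, running G = -4.249058
t=8: π = [0.2000, 0.2000, 0.4000, 0.2000], E[r] = -1.0000, γ^t·E[r] = -0.167770, running G = -4.416828

G = -4.4168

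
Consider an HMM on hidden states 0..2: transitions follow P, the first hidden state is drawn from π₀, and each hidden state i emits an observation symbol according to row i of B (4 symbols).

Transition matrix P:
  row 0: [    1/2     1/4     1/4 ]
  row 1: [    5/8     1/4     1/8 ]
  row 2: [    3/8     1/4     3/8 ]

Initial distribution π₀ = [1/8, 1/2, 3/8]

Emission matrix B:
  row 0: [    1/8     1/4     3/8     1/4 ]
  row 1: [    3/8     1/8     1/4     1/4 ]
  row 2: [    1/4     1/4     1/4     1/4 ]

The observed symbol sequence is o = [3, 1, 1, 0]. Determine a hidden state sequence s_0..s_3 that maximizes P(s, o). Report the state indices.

t=0: δ = [3.125e-02, 1.250e-01, 9.375e-02]  (obs o_0=3)
t=1: δ = [1.953e-02, 3.906e-03, 8.789e-03]  ψ = [1, 1, 2]  (obs o_1=1)
t=2: δ = [2.441e-03, 6.104e-04, 1.221e-03]  ψ = [0, 0, 0]  (obs o_2=1)
t=3: δ = [1.526e-04, 2.289e-04, 1.526e-04]  ψ = [0, 0, 0]  (obs o_3=0)
backtrack: best end state = 1; path = [1, 0, 0, 1]

path = [1, 0, 0, 1]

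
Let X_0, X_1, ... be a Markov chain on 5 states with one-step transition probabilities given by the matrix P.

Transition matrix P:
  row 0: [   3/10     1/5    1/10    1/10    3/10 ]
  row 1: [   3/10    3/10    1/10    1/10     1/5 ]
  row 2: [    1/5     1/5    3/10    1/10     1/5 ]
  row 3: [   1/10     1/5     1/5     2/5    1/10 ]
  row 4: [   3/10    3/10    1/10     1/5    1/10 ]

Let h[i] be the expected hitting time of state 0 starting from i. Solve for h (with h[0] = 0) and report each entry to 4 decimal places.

h = [0.0000, 3.9669, 4.4628, 5.1558, 4.0750]

First-step conditioning: h[0] = 0; for i ≠ 0, h[i] = 1 + Σ_k P[i][k]·h[k].
  h[1] = 1 + 3/10·h[1] + 1/10·h[2] + 1/10·h[3] + 1/5·h[4]
  h[2] = 1 + 1/5·h[1] + 3/10·h[2] + 1/10·h[3] + 1/5·h[4]
  h[3] = 1 + 1/5·h[1] + 1/5·h[2] + 2/5·h[3] + 1/10·h[4]
  h[4] = 1 + 3/10·h[1] + 1/10·h[2] + 1/5·h[3] + 1/10·h[4]
Solving the 4×4 linear system over states ≠ 0 gives exactly h = [0, 480/121, 540/121, 8110/1573, 6410/1573] (h[0] = 0 is the target).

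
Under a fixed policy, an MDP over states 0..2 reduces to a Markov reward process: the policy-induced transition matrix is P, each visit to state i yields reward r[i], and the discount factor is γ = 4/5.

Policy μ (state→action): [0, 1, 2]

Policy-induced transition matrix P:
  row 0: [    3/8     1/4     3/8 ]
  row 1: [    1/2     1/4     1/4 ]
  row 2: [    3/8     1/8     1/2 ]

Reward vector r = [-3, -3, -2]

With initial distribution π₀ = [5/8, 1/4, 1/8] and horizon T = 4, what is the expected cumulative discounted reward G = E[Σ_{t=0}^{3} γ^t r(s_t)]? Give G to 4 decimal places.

t=0: π = [0.6250, 0.2500, 0.1250], E[r] = -2.8750, γ^t·E[r] = -2.875000, running G = -2.875000
t=1: π = [0.4063, 0.2344, 0.3594], E[r] = -2.6406, γ^t·E[r] = -2.112500, running G = -4.987500
t=2: π = [0.4043, 0.2051, 0.3906], E[r] = -2.6094, γ^t·E[r] = -1.670000, running G = -6.657500
t=3: π = [0.4006, 0.2012, 0.3982], E[r] = -2.6018, γ^t·E[r] = -1.332125, running G = -7.989625

G = -7.9896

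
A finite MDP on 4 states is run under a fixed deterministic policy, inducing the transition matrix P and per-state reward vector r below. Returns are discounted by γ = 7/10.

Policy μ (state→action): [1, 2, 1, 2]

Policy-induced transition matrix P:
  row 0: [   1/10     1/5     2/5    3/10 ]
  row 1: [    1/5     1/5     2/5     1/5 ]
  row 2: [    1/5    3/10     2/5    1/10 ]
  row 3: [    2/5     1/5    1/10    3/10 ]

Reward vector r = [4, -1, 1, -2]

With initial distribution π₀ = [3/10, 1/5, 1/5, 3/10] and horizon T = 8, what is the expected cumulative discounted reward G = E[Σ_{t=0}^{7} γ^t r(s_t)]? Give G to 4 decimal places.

t=0: π = [0.3000, 0.2000, 0.2000, 0.3000], E[r] = 0.6000, γ^t·E[r] = 0.600000, running G = 0.600000
t=1: π = [0.2300, 0.2200, 0.3100, 0.2400], E[r] = 0.5300, γ^t·E[r] = 0.371000, running G = 0.971000
t=2: π = [0.2250, 0.2310, 0.3280, 0.2160], E[r] = 0.5650, γ^t·E[r] = 0.276850, running G = 1.247850
t=3: π = [0.2207, 0.2328, 0.3352, 0.2113], E[r] = 0.5626, γ^t·E[r] = 0.192972, running G = 1.440822
t=4: π = [0.2202, 0.2335, 0.3366, 0.2097], E[r] = 0.5645, γ^t·E[r] = 0.135534, running G = 1.576356
t=5: π = [0.2199, 0.2337, 0.3371, 0.2093], E[r] = 0.5645, γ^t·E[r] = 0.094867, running G = 1.671223
t=6: π = [0.2199, 0.2337, 0.3372, 0.2092], E[r] = 0.5646, γ^t·E[r] = 0.066420, running G = 1.737643
t=7: π = [0.2199, 0.2337, 0.3372, 0.2092], E[r] = 0.5646, γ^t·E[r] = 0.046494, running G = 1.784137

G = 1.7841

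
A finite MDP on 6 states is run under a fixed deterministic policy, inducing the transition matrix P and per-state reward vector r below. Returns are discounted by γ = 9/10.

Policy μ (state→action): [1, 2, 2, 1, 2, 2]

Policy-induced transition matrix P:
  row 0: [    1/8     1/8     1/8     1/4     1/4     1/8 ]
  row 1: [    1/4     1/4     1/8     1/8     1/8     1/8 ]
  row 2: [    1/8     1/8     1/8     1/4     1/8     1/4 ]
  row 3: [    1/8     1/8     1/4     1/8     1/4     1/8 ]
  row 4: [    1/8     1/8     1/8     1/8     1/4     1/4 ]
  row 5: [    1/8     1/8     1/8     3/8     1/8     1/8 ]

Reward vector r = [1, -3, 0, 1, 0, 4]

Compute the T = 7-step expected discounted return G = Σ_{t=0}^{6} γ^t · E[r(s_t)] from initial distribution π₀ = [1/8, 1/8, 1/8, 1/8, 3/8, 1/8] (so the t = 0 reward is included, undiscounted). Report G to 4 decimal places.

t=0: π = [0.1250, 0.1250, 0.1250, 0.1250, 0.3750, 0.1250], E[r] = 0.3750, γ^t·E[r] = 0.375000, running G = 0.375000
t=1: π = [0.1406, 0.1406, 0.1406, 0.1875, 0.2031, 0.1875], E[r] = 0.6563, γ^t·E[r] = 0.590625, running G = 0.965625
t=2: π = [0.1426, 0.1426, 0.1484, 0.2070, 0.1914, 0.1680], E[r] = 0.5938, γ^t·E[r] = 0.480938, running G = 1.446563
t=3: π = [0.1428, 0.1428, 0.1509, 0.2034, 0.1926, 0.1675], E[r] = 0.5876, γ^t·E[r] = 0.428394, running G = 1.874957
t=4: π = [0.1429, 0.1429, 0.1504, 0.2036, 0.1924, 0.1679], E[r] = 0.5896, γ^t·E[r] = 0.386856, running G = 2.261813
t=5: π = [0.1429, 0.1429, 0.1504, 0.2036, 0.1923, 0.1678], E[r] = 0.5893, γ^t·E[r] = 0.347986, running G = 2.609799
t=6: π = [0.1429, 0.1429, 0.1505, 0.2036, 0.1924, 0.1678], E[r] = 0.5893, γ^t·E[r] = 0.313183, running G = 2.922982

G = 2.9230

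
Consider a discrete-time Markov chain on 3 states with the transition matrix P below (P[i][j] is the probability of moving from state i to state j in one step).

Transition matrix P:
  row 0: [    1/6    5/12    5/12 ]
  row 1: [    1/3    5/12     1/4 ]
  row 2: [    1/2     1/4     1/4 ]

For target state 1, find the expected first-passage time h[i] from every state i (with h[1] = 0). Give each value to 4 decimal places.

First-step conditioning: h[1] = 0; for i ≠ 1, h[i] = 1 + Σ_k P[i][k]·h[k].
  h[0] = 1 + 1/6·h[0] + 5/12·h[2]
  h[2] = 1 + 1/2·h[0] + 1/4·h[2]
Solving the 2×2 linear system over states ≠ 1 gives exactly h = [14/5, 0, 16/5] (h[1] = 0 is the target).

h = [2.8000, 0.0000, 3.2000]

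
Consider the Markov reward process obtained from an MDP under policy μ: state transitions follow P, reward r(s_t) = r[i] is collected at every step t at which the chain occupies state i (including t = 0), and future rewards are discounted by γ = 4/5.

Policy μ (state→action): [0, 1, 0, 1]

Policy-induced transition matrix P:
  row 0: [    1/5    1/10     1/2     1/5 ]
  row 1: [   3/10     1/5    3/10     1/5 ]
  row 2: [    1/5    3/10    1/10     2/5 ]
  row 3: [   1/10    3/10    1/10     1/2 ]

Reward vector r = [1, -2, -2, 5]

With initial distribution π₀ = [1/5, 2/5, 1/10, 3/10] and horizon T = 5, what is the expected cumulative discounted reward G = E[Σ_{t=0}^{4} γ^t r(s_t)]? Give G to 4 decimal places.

t=0: π = [0.2000, 0.4000, 0.1000, 0.3000], E[r] = 0.7000, γ^t·E[r] = 0.700000, running G = 0.700000
t=1: π = [0.2100, 0.2200, 0.2600, 0.3100], E[r] = 0.8000, γ^t·E[r] = 0.640000, running G = 1.340000
t=2: π = [0.1910, 0.2360, 0.2280, 0.3450], E[r] = 0.9880, γ^t·E[r] = 0.632320, running G = 1.972320
t=3: π = [0.1891, 0.2382, 0.2236, 0.3491], E[r] = 1.0110, γ^t·E[r] = 0.517632, running G = 2.489952
t=4: π = [0.1889, 0.2384, 0.2233, 0.3495], E[r] = 1.0129, γ^t·E[r] = 0.414876, running G = 2.904828

G = 2.9048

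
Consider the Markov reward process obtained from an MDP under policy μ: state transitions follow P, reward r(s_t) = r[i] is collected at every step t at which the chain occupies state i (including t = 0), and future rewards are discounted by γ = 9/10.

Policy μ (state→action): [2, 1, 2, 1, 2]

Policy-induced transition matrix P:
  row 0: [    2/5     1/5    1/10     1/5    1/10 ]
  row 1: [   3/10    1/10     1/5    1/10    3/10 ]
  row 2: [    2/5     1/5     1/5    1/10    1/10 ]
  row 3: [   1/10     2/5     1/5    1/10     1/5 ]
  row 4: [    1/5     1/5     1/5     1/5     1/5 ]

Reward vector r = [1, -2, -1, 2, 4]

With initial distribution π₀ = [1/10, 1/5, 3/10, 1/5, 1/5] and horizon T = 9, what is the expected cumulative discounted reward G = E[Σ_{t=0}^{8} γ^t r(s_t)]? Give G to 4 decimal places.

G = 4.1460

t=0: π = [0.1000, 0.2000, 0.3000, 0.2000, 0.2000], E[r] = 0.6000, γ^t·E[r] = 0.600000, running G = 0.600000
t=1: π = [0.2800, 0.2200, 0.1900, 0.1300, 0.1800], E[r] = 0.6300, γ^t·E[r] = 0.567000, running G = 1.167000
t=2: π = [0.3030, 0.2040, 0.1720, 0.1460, 0.1750], E[r] = 0.7150, γ^t·E[r] = 0.579150, running G = 1.746150
t=3: π = [0.3008, 0.2088, 0.1697, 0.1478, 0.1729], E[r] = 0.7007, γ^t·E[r] = 0.510810, running G = 2.256960
t=4: π = [0.3002, 0.2087, 0.1699, 0.1474, 0.1738], E[r] = 0.7030, γ^t·E[r] = 0.461225, running G = 2.718185
t=5: π = [0.3002, 0.2086, 0.1700, 0.1474, 0.1739], E[r] = 0.7032, γ^t·E[r] = 0.415228, running G = 3.133414
t=6: π = [0.3001, 0.2086, 0.1700, 0.1474, 0.1738], E[r] = 0.7031, γ^t·E[r] = 0.373663, running G = 3.507077
t=7: π = [0.3001, 0.2086, 0.1700, 0.1474, 0.1738], E[r] = 0.7031, γ^t·E[r] = 0.336300, running G = 3.843378
t=8: π = [0.3001, 0.2086, 0.1700, 0.1474, 0.1738], E[r] = 0.7031, γ^t·E[r] = 0.302670, running G = 4.146048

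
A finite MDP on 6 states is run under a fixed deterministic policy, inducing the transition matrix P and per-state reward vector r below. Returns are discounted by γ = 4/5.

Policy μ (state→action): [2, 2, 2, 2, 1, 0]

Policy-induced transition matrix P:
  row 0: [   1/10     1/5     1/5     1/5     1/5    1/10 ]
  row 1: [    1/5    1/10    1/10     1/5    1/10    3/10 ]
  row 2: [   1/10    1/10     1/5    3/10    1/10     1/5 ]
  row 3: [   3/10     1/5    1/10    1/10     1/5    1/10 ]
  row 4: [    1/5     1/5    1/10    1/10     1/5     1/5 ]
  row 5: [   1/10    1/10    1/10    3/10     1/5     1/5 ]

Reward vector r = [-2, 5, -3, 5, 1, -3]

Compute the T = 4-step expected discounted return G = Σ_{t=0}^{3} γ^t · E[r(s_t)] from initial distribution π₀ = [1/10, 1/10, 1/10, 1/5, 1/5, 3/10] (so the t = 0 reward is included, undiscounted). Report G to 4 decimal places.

t=0: π = [0.1000, 0.1000, 0.1000, 0.2000, 0.2000, 0.3000], E[r] = 0.3000, γ^t·E[r] = 0.300000, running G = 0.300000
t=1: π = [0.1700, 0.1500, 0.1200, 0.2000, 0.1800, 0.1800], E[r] = 0.6900, γ^t·E[r] = 0.552000, running G = 0.852000
t=2: π = [0.1730, 0.1550, 0.1290, 0.1920, 0.1730, 0.1780], E[r] = 0.6410, γ^t·E[r] = 0.410240, running G = 1.262240
t=3: π = [0.1712, 0.1538, 0.1302, 0.1942, 0.1716, 0.1790], E[r] = 0.6416, γ^t·E[r] = 0.328499, running G = 1.590739

G = 1.5907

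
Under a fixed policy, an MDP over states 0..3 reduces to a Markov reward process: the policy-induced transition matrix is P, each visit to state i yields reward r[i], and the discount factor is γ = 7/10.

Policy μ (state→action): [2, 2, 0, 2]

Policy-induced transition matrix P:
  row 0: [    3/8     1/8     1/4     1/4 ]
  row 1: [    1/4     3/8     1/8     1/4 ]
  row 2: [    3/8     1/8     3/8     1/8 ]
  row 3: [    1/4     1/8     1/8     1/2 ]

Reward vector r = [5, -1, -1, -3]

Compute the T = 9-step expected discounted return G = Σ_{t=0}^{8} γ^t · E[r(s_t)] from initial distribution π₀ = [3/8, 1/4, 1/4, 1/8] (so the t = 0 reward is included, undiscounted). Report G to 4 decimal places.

t=0: π = [0.3750, 0.2500, 0.2500, 0.1250], E[r] = 1.0000, γ^t·E[r] = 1.000000, running G = 1.000000
t=1: π = [0.3281, 0.1875, 0.2344, 0.2500], E[r] = 0.4688, γ^t·E[r] = 0.328125, running G = 1.328125
t=2: π = [0.3203, 0.1719, 0.2246, 0.2832], E[r] = 0.3555, γ^t·E[r] = 0.174180, running G = 1.502305
t=3: π = [0.3181, 0.1680, 0.2212, 0.2927], E[r] = 0.3232, γ^t·E[r] = 0.110872, running G = 1.613177
t=4: π = [0.3174, 0.1670, 0.2201, 0.2955], E[r] = 0.3134, γ^t·E[r] = 0.075251, running G = 1.688428
t=5: π = [0.3172, 0.1667, 0.2197, 0.2964], E[r] = 0.3104, γ^t·E[r] = 0.052162, running G = 1.740589
t=6: π = [0.3171, 0.1667, 0.2196, 0.2966], E[r] = 0.3094, γ^t·E[r] = 0.036400, running G = 1.776989
t=7: π = [0.3171, 0.1667, 0.2195, 0.2967], E[r] = 0.3091, γ^t·E[r] = 0.025455, running G = 1.802444
t=8: π = [0.3171, 0.1667, 0.2195, 0.2967], E[r] = 0.3090, γ^t·E[r] = 0.017813, running G = 1.820256

G = 1.8203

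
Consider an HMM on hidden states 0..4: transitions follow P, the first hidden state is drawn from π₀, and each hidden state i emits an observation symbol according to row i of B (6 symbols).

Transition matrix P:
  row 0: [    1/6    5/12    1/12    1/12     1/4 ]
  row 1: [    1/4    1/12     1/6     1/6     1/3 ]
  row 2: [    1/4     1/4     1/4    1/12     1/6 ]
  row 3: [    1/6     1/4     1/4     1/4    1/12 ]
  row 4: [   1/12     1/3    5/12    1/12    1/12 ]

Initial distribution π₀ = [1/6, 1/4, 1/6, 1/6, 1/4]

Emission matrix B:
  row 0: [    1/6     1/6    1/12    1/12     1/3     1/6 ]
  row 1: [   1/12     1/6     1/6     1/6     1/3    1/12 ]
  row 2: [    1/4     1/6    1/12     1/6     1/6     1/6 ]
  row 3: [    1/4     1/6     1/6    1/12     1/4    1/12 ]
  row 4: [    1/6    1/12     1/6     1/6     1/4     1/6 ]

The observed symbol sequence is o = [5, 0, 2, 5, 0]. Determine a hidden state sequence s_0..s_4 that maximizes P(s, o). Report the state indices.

t=0: δ = [2.778e-02, 2.083e-02, 2.778e-02, 1.389e-02, 4.167e-02]  (obs o_0=5)
t=1: δ = [1.157e-03, 1.157e-03, 4.340e-03, 8.681e-04, 1.157e-03]  ψ = [2, 4, 4, 1, 0]  (obs o_1=0)
t=2: δ = [9.042e-05, 1.808e-04, 9.042e-05, 6.028e-05, 1.206e-04]  ψ = [2, 2, 2, 2, 2]  (obs o_2=2)
t=3: δ = [7.535e-06, 3.349e-06, 8.372e-06, 2.512e-06, 1.005e-05]  ψ = [1, 4, 4, 1, 1]  (obs o_3=5)
t=4: δ = [3.489e-07, 2.791e-07, 1.047e-06, 2.093e-07, 3.140e-07]  ψ = [2, 4, 4, 4, 0]  (obs o_4=0)
backtrack: best end state = 2; path = [4, 2, 1, 4, 2]

path = [4, 2, 1, 4, 2]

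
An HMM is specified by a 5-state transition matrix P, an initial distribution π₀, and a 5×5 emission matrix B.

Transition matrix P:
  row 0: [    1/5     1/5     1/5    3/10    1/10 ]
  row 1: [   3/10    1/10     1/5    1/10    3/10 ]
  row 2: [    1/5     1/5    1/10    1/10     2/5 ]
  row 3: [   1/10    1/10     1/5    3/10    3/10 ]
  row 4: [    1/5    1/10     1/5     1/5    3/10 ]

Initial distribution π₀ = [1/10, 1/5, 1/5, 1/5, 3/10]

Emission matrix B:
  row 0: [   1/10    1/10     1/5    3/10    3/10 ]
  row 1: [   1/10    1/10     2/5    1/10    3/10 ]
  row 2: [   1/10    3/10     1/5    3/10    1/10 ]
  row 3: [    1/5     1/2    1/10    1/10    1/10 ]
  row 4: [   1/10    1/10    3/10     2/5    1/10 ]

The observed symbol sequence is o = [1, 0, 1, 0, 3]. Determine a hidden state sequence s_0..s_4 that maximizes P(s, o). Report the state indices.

path = [3, 3, 3, 3, 4]

t=0: δ = [1.000e-02, 2.000e-02, 6.000e-02, 1.000e-01, 3.000e-02]  (obs o_0=1)
t=1: δ = [1.200e-03, 1.200e-03, 2.000e-03, 6.000e-03, 3.000e-03]  ψ = [2, 2, 3, 3, 3]  (obs o_1=0)
t=2: δ = [6.000e-05, 6.000e-05, 3.600e-04, 9.000e-04, 1.800e-04]  ψ = [3, 3, 3, 3, 3]  (obs o_2=1)
t=3: δ = [9.000e-06, 9.000e-06, 1.800e-05, 5.400e-05, 2.700e-05]  ψ = [3, 3, 3, 3, 3]  (obs o_3=0)
t=4: δ = [1.620e-06, 5.400e-07, 3.240e-06, 1.620e-06, 6.480e-06]  ψ = [3, 3, 3, 3, 3]  (obs o_4=3)
backtrack: best end state = 4; path = [3, 3, 3, 3, 4]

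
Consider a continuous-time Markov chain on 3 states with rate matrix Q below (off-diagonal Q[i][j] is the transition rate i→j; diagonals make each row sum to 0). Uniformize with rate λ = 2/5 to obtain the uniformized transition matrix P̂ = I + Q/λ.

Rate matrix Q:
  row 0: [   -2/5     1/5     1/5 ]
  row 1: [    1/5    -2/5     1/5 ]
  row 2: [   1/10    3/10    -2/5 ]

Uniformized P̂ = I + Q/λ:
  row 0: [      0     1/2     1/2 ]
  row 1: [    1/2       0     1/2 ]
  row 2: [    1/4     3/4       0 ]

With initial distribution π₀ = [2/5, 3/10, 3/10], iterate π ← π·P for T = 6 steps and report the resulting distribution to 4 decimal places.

π = [0.2781, 0.3891, 0.3328]

t=0: π = [0.4000, 0.3000, 0.3000]
t=1: π = [0.2250, 0.4250, 0.3500]
t=2: π = [0.3000, 0.3750, 0.3250]
t=3: π = [0.2688, 0.3938, 0.3375]
t=4: π = [0.2813, 0.3875, 0.3313]
t=5: π = [0.2766, 0.3891, 0.3344]
t=6: π = [0.2781, 0.3891, 0.3328]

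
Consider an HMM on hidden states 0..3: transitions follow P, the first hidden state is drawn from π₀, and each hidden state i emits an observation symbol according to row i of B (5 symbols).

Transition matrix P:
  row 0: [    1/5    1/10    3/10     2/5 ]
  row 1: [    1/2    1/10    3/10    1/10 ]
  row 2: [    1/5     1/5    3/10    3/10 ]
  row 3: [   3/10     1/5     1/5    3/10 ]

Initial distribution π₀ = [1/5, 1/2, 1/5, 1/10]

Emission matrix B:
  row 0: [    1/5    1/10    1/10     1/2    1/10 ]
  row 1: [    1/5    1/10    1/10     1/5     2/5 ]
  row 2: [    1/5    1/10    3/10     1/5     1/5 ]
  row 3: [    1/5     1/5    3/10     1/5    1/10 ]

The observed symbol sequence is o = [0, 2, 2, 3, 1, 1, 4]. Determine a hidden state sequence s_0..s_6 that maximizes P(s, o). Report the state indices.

path = [1, 2, 3, 0, 3, 3, 1]

t=0: δ = [4.000e-02, 1.000e-01, 4.000e-02, 2.000e-02]  (obs o_0=0)
t=1: δ = [5.000e-03, 1.000e-03, 9.000e-03, 4.800e-03]  ψ = [1, 1, 1, 0]  (obs o_1=2)
t=2: δ = [1.800e-04, 1.800e-04, 8.100e-04, 8.100e-04]  ψ = [2, 2, 2, 2]  (obs o_2=2)
t=3: δ = [1.215e-04, 3.240e-05, 4.860e-05, 4.860e-05]  ψ = [3, 2, 2, 2]  (obs o_3=3)
t=4: δ = [2.430e-06, 1.215e-06, 3.645e-06, 9.720e-06]  ψ = [0, 0, 0, 0]  (obs o_4=1)
t=5: δ = [2.916e-07, 1.944e-07, 1.944e-07, 5.832e-07]  ψ = [3, 3, 3, 3]  (obs o_5=1)
t=6: δ = [1.750e-08, 4.666e-08, 2.333e-08, 1.750e-08]  ψ = [3, 3, 3, 3]  (obs o_6=4)
backtrack: best end state = 1; path = [1, 2, 3, 0, 3, 3, 1]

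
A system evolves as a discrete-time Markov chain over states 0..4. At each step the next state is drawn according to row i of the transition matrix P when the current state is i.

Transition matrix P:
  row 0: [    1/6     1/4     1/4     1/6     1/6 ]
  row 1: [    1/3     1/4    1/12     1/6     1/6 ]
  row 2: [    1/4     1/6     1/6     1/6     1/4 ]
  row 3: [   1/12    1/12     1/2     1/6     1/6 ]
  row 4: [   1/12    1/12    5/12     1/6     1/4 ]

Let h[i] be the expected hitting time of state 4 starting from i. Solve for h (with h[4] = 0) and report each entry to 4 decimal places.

h = [5.3617, 5.4313, 4.9439, 5.2456, 0.0000]

First-step conditioning: h[4] = 0; for i ≠ 4, h[i] = 1 + Σ_k P[i][k]·h[k].
  h[0] = 1 + 1/6·h[0] + 1/4·h[1] + 1/4·h[2] + 1/6·h[3]
  h[1] = 1 + 1/3·h[0] + 1/4·h[1] + 1/12·h[2] + 1/6·h[3]
  h[2] = 1 + 1/4·h[0] + 1/6·h[1] + 1/6·h[2] + 1/6·h[3]
  h[3] = 1 + 1/12·h[0] + 1/12·h[1] + 1/2·h[2] + 1/6·h[3]
Solving the 4×4 linear system over states ≠ 4 gives exactly h = [252/47, 2808/517, 2556/517, 2712/517, 0] (h[4] = 0 is the target).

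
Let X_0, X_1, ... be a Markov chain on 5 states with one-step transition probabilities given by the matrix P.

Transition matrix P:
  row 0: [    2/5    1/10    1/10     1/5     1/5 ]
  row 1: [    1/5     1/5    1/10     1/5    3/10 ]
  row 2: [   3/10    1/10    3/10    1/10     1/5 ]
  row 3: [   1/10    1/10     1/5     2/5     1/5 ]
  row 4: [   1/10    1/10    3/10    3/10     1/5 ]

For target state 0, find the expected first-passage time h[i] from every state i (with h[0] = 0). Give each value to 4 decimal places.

h = [0.0000, 5.7746, 4.9296, 6.3380, 6.1972]

First-step conditioning: h[0] = 0; for i ≠ 0, h[i] = 1 + Σ_k P[i][k]·h[k].
  h[1] = 1 + 1/5·h[1] + 1/10·h[2] + 1/5·h[3] + 3/10·h[4]
  h[2] = 1 + 1/10·h[1] + 3/10·h[2] + 1/10·h[3] + 1/5·h[4]
  h[3] = 1 + 1/10·h[1] + 1/5·h[2] + 2/5·h[3] + 1/5·h[4]
  h[4] = 1 + 1/10·h[1] + 3/10·h[2] + 3/10·h[3] + 1/5·h[4]
Solving the 4×4 linear system over states ≠ 0 gives exactly h = [0, 410/71, 350/71, 450/71, 440/71] (h[0] = 0 is the target).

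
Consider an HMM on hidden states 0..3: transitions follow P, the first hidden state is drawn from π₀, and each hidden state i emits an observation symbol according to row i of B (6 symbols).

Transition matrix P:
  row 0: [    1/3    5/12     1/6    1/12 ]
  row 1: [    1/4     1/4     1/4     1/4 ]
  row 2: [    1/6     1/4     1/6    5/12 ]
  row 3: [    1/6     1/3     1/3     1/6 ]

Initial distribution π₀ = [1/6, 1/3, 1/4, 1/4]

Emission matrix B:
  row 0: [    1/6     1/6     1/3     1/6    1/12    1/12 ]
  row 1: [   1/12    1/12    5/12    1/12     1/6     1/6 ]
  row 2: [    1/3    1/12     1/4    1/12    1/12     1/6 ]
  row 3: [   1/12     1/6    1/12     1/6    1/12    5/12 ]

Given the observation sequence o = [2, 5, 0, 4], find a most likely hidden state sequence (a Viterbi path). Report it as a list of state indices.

path = [1, 3, 2, 1]

t=0: δ = [5.556e-02, 1.389e-01, 6.250e-02, 2.083e-02]  (obs o_0=2)
t=1: δ = [2.894e-03, 5.787e-03, 5.787e-03, 1.447e-02]  ψ = [1, 1, 1, 1]  (obs o_1=5)
t=2: δ = [4.019e-04, 4.019e-04, 1.608e-03, 2.009e-04]  ψ = [3, 3, 3, 2]  (obs o_2=0)
t=3: δ = [2.233e-05, 6.698e-05, 2.233e-05, 5.582e-05]  ψ = [2, 2, 2, 2]  (obs o_3=4)
backtrack: best end state = 1; path = [1, 3, 2, 1]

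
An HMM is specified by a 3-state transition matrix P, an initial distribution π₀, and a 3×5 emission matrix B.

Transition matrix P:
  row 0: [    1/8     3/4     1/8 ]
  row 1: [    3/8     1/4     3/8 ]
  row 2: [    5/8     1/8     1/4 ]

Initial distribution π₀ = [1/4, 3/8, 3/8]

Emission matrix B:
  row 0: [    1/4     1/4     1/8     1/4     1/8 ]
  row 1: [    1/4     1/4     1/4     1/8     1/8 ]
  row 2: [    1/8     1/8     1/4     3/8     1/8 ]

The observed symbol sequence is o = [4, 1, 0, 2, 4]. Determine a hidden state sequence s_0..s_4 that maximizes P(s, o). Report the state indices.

path = [2, 0, 1, 2, 0]

t=0: δ = [3.125e-02, 4.688e-02, 4.688e-02]  (obs o_0=4)
t=1: δ = [7.324e-03, 5.859e-03, 2.197e-03]  ψ = [2, 0, 1]  (obs o_1=1)
t=2: δ = [5.493e-04, 1.373e-03, 2.747e-04]  ψ = [1, 0, 1]  (obs o_2=0)
t=3: δ = [6.437e-05, 1.030e-04, 1.287e-04]  ψ = [1, 0, 1]  (obs o_3=2)
t=4: δ = [1.006e-05, 6.035e-06, 4.828e-06]  ψ = [2, 0, 1]  (obs o_4=4)
backtrack: best end state = 0; path = [2, 0, 1, 2, 0]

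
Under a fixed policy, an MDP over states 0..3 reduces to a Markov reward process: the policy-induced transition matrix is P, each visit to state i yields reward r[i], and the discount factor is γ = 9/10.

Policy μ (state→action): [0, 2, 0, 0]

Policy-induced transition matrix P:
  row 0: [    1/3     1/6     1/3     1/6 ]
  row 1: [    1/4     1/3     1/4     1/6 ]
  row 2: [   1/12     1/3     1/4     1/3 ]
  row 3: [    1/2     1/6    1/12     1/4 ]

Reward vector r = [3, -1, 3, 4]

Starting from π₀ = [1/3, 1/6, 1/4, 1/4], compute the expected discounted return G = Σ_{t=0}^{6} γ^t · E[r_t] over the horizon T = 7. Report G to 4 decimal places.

t=0: π = [0.3333, 0.1667, 0.2500, 0.2500], E[r] = 2.5833, γ^t·E[r] = 2.583333, running G = 2.583333
t=1: π = [0.2986, 0.2361, 0.2361, 0.2292], E[r] = 2.2847, γ^t·E[r] = 2.056250, running G = 4.639583
t=2: π = [0.2928, 0.2454, 0.2367, 0.2251], E[r] = 2.2436, γ^t·E[r] = 1.817344, running G = 6.456927
t=3: π = [0.2912, 0.2470, 0.2369, 0.2249], E[r] = 2.2368, γ^t·E[r] = 1.630652, running G = 8.087579
t=4: π = [0.2910, 0.2473, 0.2368, 0.2249], E[r] = 2.2356, γ^t·E[r] = 1.466793, running G = 9.554373
t=5: π = [0.2910, 0.2474, 0.2368, 0.2249], E[r] = 2.2355, γ^t·E[r] = 1.320022, running G = 10.874395
t=6: π = [0.2910, 0.2474, 0.2368, 0.2249], E[r] = 2.2355, γ^t·E[r] = 1.188012, running G = 12.062407

G = 12.0624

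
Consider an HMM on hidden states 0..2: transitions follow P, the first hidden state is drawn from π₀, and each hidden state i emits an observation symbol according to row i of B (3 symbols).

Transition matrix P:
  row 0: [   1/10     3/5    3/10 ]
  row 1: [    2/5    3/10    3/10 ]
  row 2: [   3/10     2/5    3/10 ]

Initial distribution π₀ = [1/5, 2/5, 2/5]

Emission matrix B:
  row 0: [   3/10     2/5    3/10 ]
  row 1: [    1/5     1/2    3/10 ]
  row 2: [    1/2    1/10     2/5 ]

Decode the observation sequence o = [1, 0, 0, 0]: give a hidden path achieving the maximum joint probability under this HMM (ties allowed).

t=0: δ = [8.000e-02, 2.000e-01, 4.000e-02]  (obs o_0=1)
t=1: δ = [2.400e-02, 1.200e-02, 3.000e-02]  ψ = [1, 1, 1]  (obs o_1=0)
t=2: δ = [2.700e-03, 2.880e-03, 4.500e-03]  ψ = [2, 0, 2]  (obs o_2=0)
t=3: δ = [4.050e-04, 3.600e-04, 6.750e-04]  ψ = [2, 2, 2]  (obs o_3=0)
backtrack: best end state = 2; path = [1, 2, 2, 2]

path = [1, 2, 2, 2]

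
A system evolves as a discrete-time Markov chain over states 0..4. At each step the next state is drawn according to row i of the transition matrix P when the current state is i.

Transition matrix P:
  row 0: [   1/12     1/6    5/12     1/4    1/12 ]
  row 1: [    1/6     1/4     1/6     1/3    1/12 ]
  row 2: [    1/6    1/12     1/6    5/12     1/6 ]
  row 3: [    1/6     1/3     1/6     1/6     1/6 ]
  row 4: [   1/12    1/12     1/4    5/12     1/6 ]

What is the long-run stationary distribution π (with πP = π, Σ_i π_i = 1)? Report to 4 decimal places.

π = [0.1433, 0.2045, 0.2140, 0.3006, 0.1377]

Balance equations π_j = Σ_i π_i·P[i][j]:
  π_0 = 1/12·π_0 + 1/6·π_1 + 1/6·π_2 + 1/6·π_3 + 1/12·π_4
  π_1 = 1/6·π_0 + 1/4·π_1 + 1/12·π_2 + 1/3·π_3 + 1/12·π_4
  π_2 = 5/12·π_0 + 1/6·π_1 + 1/6·π_2 + 1/6·π_3 + 1/4·π_4
  π_3 = 1/4·π_0 + 1/3·π_1 + 5/12·π_2 + 1/6·π_3 + 5/12·π_4
  normalize: π_0 + π_1 + π_2 + π_3 + π_4 = 1
Solving the linear system gives exactly π = [566/3951, 808/3951, 2536/11853, 3563/11853, 544/3951].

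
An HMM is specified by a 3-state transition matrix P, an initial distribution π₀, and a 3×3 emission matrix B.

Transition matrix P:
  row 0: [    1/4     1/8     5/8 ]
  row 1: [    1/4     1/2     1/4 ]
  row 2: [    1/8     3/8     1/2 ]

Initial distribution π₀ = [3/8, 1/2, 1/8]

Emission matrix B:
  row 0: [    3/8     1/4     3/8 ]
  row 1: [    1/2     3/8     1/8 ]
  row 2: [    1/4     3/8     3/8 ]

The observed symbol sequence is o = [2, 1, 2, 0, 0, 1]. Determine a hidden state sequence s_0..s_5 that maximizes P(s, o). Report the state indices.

path = [0, 2, 2, 1, 1, 1]

t=0: δ = [1.406e-01, 6.250e-02, 4.688e-02]  (obs o_0=2)
t=1: δ = [8.789e-03, 1.172e-02, 3.296e-02]  ψ = [0, 1, 0]  (obs o_1=1)
t=2: δ = [1.545e-03, 1.545e-03, 6.180e-03]  ψ = [2, 2, 2]  (obs o_2=2)
t=3: δ = [2.897e-04, 1.159e-03, 7.725e-04]  ψ = [2, 2, 2]  (obs o_3=0)
t=4: δ = [1.086e-04, 2.897e-04, 9.656e-05]  ψ = [1, 1, 2]  (obs o_4=0)
t=5: δ = [1.810e-05, 5.431e-05, 2.716e-05]  ψ = [1, 1, 1]  (obs o_5=1)
backtrack: best end state = 1; path = [0, 2, 2, 1, 1, 1]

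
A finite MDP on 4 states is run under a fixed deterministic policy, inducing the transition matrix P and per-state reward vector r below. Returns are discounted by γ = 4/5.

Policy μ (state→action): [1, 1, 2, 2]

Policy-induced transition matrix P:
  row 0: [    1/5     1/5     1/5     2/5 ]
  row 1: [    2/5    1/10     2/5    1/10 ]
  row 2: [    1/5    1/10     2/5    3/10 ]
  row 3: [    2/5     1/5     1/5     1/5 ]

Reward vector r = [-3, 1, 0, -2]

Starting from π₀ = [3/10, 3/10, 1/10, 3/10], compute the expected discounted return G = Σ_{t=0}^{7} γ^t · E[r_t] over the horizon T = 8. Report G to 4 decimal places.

G = -5.1511

t=0: π = [0.3000, 0.3000, 0.1000, 0.3000], E[r] = -1.2000, γ^t·E[r] = -1.200000, running G = -1.200000
t=1: π = [0.3200, 0.1600, 0.2800, 0.2400], E[r] = -1.2800, γ^t·E[r] = -1.024000, running G = -2.224000
t=2: π = [0.2800, 0.1560, 0.2880, 0.2760], E[r] = -1.2360, γ^t·E[r] = -0.791040, running G = -3.015040
t=3: π = [0.2864, 0.1556, 0.2888, 0.2692], E[r] = -1.2420, γ^t·E[r] = -0.635904, running G = -3.650944
t=4: π = [0.2850, 0.1556, 0.2889, 0.2706], E[r] = -1.2405, γ^t·E[r] = -0.508117, running G = -4.159061
t=5: π = [0.2852, 0.1556, 0.2889, 0.2703], E[r] = -1.2408, γ^t·E[r] = -0.406581, running G = -4.565642
t=6: π = [0.2852, 0.1556, 0.2889, 0.2704], E[r] = -1.2407, γ^t·E[r] = -0.325250, running G = -4.890893
t=7: π = [0.2852, 0.1556, 0.2889, 0.2704], E[r] = -1.2407, γ^t·E[r] = -0.260203, running G = -5.151095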